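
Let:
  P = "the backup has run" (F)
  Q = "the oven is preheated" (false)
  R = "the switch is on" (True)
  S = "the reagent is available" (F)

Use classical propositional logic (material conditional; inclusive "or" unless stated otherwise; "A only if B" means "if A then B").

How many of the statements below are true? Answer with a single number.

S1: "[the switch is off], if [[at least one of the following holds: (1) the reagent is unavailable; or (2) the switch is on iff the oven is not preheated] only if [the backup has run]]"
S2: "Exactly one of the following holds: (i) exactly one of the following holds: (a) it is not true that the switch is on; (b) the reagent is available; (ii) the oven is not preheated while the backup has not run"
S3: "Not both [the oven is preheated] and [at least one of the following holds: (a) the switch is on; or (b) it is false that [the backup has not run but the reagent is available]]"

3

S1: This is ((not S or (R iff not Q)) -> P) -> not R.

not S = not False = True
not Q = not False = True
R iff not Q = True iff True = True
not S or (R iff not Q) = True or True = True
(not S or (R iff not Q)) -> P = True -> False = False
not R = not True = False
((not S or (R iff not Q)) -> P) -> not R = False -> False = True
Hence S1 is true.

S2: Parsed as (not R xor S) xor (not Q and not P)

not R = not True = False
not R xor S = False xor False = False
not Q = not False = True
not P = not False = True
not Q and not P = True and True = True
(not R xor S) xor (not Q and not P) = False xor True = True
So S2 is true.

S3: In symbols: Q nand (R or not (not P and S))

not P = not False = True
not P and S = True and False = False
not (not P and S) = not False = True
R or not (not P and S) = True or True = True
Q nand (R or not (not P and S)) = False nand True = True
Thus S3 is true.

True statements: 3 (S1, S2, S3).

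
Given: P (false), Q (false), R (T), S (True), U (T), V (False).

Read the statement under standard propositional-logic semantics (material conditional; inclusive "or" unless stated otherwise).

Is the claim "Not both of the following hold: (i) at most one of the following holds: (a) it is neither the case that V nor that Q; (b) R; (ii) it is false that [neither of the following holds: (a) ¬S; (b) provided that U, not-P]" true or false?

True.

This is ((V nor Q) nand R) nand ~(~S nor (U -> ~P)).

V nor Q = F nor F = T
(V nor Q) nand R = T nand T = F
~S = ~T = F
~P = ~F = T
U -> ~P = T -> T = T
~S nor (U -> ~P) = F nor T = F
~(~S nor (U -> ~P)) = ~F = T
((V nor Q) nand R) nand ~(~S nor (U -> ~P)) = F nand T = T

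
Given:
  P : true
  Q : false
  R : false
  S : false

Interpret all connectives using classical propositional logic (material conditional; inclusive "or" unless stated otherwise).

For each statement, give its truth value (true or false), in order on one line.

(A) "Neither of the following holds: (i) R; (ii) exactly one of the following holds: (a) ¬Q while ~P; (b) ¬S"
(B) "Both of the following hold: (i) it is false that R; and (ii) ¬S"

(A): Formalization: R nor ((not Q and not P) xor not S)

not Q = not False = True
not P = not True = False
not Q and not P = True and False = False
not S = not False = True
(not Q and not P) xor not S = False xor True = True
R nor ((not Q and not P) xor not S) = False nor True = False
Hence (A) is false.

(B): In symbols: not R and not S

not R = not False = True
not S = not False = True
not R and not S = True and True = True
Thus (B) is true.

(A) False, (B) True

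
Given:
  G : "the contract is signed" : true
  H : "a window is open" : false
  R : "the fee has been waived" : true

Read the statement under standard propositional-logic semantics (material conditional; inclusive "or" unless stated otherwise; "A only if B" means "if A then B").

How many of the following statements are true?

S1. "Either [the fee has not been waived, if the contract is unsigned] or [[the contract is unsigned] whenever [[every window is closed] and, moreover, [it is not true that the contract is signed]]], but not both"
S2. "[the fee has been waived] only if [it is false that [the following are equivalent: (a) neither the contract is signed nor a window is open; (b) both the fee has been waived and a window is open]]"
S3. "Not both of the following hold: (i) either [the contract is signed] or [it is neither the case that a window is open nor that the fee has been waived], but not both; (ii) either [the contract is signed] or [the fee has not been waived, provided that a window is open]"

S1: In symbols: (¬G → ¬R) ⊕ ((¬H ∧ ¬G) → ¬G)

¬G = ¬T = F
¬R = ¬T = F
¬G → ¬R = F → F = T
¬H = ¬F = T
¬G = ¬T = F
¬H ∧ ¬G = T ∧ F = F
¬G = ¬T = F
(¬H ∧ ¬G) → ¬G = F → F = T
(¬G → ¬R) ⊕ ((¬H ∧ ¬G) → ¬G) = T ⊕ T = F
So S1 is false.

S2: In symbols: R → ¬((G ↓ H) ↔ (R ∧ H))

G ↓ H = T ↓ F = F
R ∧ H = T ∧ F = F
(G ↓ H) ↔ (R ∧ H) = F ↔ F = T
¬((G ↓ H) ↔ (R ∧ H)) = ¬T = F
R → ¬((G ↓ H) ↔ (R ∧ H)) = T → F = F
Hence S2 is false.

S3: This is (G ⊕ (H ↓ R)) ↑ (G ∨ (H → ¬R)).

H ↓ R = F ↓ T = F
G ⊕ (H ↓ R) = T ⊕ F = T
¬R = ¬T = F
H → ¬R = F → F = T
G ∨ (H → ¬R) = T ∨ T = T
(G ⊕ (H ↓ R)) ↑ (G ∨ (H → ¬R)) = T ↑ T = F
Hence S3 is false.

True statements: 0 (none).

0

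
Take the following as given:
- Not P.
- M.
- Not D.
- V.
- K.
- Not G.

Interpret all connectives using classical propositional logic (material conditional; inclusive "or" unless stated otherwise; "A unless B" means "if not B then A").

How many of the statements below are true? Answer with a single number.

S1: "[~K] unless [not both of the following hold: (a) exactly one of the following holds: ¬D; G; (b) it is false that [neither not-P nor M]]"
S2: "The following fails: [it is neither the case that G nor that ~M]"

S1: In symbols: not K or ((not D xor G) nand not (not P nor M))

not K = not True = False
not D = not False = True
not D xor G = True xor False = True
not P = not False = True
not P nor M = True nor True = False
not (not P nor M) = not False = True
(not D xor G) nand not (not P nor M) = True nand True = False
not K or ((not D xor G) nand not (not P nor M)) = False or False = False
So S1 is false.

S2: This is not (G nor not M).

not M = not True = False
G nor not M = False nor False = True
not (G nor not M) = not True = False
Hence S2 is false.

Count: 0.

0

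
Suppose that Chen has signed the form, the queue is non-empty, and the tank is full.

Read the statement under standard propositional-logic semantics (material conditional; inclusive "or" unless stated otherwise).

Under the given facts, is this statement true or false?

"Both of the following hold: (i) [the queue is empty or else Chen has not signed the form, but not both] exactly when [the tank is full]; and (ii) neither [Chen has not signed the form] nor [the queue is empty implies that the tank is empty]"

Let Q = "the queue is empty" (F), P = "Chen has signed the form" (T), R = "the tank is full" (T).
Parsed as ((Q ⊕ ¬P) ↔ R) ∧ (¬P ↓ (Q → ¬R))

¬P = ¬T = F
Q ⊕ ¬P = F ⊕ F = F
(Q ⊕ ¬P) ↔ R = F ↔ T = F
¬P = ¬T = F
¬R = ¬T = F
Q → ¬R = F → F = T
¬P ↓ (Q → ¬R) = F ↓ T = F
((Q ⊕ ¬P) ↔ R) ∧ (¬P ↓ (Q → ¬R)) = F ∧ F = F

False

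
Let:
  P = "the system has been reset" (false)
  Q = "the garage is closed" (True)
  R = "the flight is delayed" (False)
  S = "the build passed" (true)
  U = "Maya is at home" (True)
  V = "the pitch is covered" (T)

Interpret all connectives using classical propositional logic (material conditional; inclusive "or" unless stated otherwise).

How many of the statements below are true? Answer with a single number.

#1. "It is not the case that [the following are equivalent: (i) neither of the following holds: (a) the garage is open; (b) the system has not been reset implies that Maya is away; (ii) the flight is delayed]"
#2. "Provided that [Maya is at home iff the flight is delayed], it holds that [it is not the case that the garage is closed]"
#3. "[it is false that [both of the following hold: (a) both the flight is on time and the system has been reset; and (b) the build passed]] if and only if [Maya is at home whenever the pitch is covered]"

3

#1: In symbols: ¬((¬Q ↓ (¬P → ¬U)) ↔ R)

¬Q = ¬T = F
¬P = ¬F = T
¬U = ¬T = F
¬P → ¬U = T → F = F
¬Q ↓ (¬P → ¬U) = F ↓ F = T
(¬Q ↓ (¬P → ¬U)) ↔ R = T ↔ F = F
¬((¬Q ↓ (¬P → ¬U)) ↔ R) = ¬F = T
So #1 is true.

#2: This is (U ↔ R) → ¬Q.

U ↔ R = T ↔ F = F
¬Q = ¬T = F
(U ↔ R) → ¬Q = F → F = T
So #2 is true.

#3: Parsed as ¬((¬R ∧ P) ∧ S) ↔ (V → U)

¬R = ¬F = T
¬R ∧ P = T ∧ F = F
(¬R ∧ P) ∧ S = F ∧ T = F
¬((¬R ∧ P) ∧ S) = ¬F = T
V → U = T → T = T
¬((¬R ∧ P) ∧ S) ↔ (V → U) = T ↔ T = T
Thus #3 is true.

True statements: 3 (#1, #2, #3).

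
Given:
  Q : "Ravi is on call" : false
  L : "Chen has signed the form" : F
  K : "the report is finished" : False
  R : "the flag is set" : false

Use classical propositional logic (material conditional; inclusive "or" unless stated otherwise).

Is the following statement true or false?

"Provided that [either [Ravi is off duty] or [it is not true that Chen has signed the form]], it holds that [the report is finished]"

False

Parsed as (¬Q ∨ ¬L) → K

¬Q = ¬F = T
¬L = ¬F = T
¬Q ∨ ¬L = T ∨ T = T
(¬Q ∨ ¬L) → K = T → F = F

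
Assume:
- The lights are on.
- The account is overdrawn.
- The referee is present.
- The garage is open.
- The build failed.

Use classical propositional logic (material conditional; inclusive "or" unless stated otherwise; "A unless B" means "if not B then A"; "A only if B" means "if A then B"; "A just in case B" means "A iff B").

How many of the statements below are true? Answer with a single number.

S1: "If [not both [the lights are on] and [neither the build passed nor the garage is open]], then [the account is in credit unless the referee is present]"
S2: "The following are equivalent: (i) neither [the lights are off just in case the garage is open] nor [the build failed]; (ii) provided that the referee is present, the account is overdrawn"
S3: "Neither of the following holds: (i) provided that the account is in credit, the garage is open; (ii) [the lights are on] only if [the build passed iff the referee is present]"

Let H = "the lights are on" (T), Q = "the build passed" (F), U = "the garage is closed" (F), R = "the account is overdrawn" (T), K = "the referee is present" (T).

S1: Formalization: (H ↑ (Q ↓ ¬U)) → (¬R ∨ K)

¬U = ¬F = T
Q ↓ ¬U = F ↓ T = F
H ↑ (Q ↓ ¬U) = T ↑ F = T
¬R = ¬T = F
¬R ∨ K = F ∨ T = T
(H ↑ (Q ↓ ¬U)) → (¬R ∨ K) = T → T = T
Thus S1 is true.

S2: In symbols: ((¬H ↔ ¬U) ↓ ¬Q) ↔ (K → R)

¬H = ¬T = F
¬U = ¬F = T
¬H ↔ ¬U = F ↔ T = F
¬Q = ¬F = T
(¬H ↔ ¬U) ↓ ¬Q = F ↓ T = F
K → R = T → T = T
((¬H ↔ ¬U) ↓ ¬Q) ↔ (K → R) = F ↔ T = F
Hence S2 is false.

S3: In symbols: (¬R → ¬U) ↓ (H → (Q ↔ K))

¬R = ¬T = F
¬U = ¬F = T
¬R → ¬U = F → T = T
Q ↔ K = F ↔ T = F
H → (Q ↔ K) = T → F = F
(¬R → ¬U) ↓ (H → (Q ↔ K)) = T ↓ F = F
So S3 is false.

Count: 1.

1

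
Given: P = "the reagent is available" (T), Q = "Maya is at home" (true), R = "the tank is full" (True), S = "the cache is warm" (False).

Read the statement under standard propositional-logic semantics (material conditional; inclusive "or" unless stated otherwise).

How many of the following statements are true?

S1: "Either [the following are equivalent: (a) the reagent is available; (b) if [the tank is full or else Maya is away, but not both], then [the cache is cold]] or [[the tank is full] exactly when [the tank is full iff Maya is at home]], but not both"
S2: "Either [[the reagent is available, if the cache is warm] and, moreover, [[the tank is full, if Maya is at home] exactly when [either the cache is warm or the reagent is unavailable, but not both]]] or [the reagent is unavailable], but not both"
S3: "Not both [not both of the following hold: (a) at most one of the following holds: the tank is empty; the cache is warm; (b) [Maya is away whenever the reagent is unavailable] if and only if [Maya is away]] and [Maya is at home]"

0

S1: In symbols: (P <-> ((R xor ~Q) -> ~S)) xor (R <-> (R <-> Q))

~Q = ~T = F
R xor ~Q = T xor F = T
~S = ~F = T
(R xor ~Q) -> ~S = T -> T = T
P <-> ((R xor ~Q) -> ~S) = T <-> T = T
R <-> Q = T <-> T = T
R <-> (R <-> Q) = T <-> T = T
(P <-> ((R xor ~Q) -> ~S)) xor (R <-> (R <-> Q)) = T xor T = F
Thus S1 is false.

S2: Parsed as ((S -> P) & ((Q -> R) <-> (S xor ~P))) xor ~P

S -> P = F -> T = T
Q -> R = T -> T = T
~P = ~T = F
S xor ~P = F xor F = F
(Q -> R) <-> (S xor ~P) = T <-> F = F
(S -> P) & ((Q -> R) <-> (S xor ~P)) = T & F = F
~P = ~T = F
((S -> P) & ((Q -> R) <-> (S xor ~P))) xor ~P = F xor F = F
So S2 is false.

S3: Formalization: ((~R nand S) nand ((~P -> ~Q) <-> ~Q)) nand Q

~R = ~T = F
~R nand S = F nand F = T
~P = ~T = F
~Q = ~T = F
~P -> ~Q = F -> F = T
~Q = ~T = F
(~P -> ~Q) <-> ~Q = T <-> F = F
(~R nand S) nand ((~P -> ~Q) <-> ~Q) = T nand F = T
((~R nand S) nand ((~P -> ~Q) <-> ~Q)) nand Q = T nand T = F
Hence S3 is false.

True statements: 0 (none).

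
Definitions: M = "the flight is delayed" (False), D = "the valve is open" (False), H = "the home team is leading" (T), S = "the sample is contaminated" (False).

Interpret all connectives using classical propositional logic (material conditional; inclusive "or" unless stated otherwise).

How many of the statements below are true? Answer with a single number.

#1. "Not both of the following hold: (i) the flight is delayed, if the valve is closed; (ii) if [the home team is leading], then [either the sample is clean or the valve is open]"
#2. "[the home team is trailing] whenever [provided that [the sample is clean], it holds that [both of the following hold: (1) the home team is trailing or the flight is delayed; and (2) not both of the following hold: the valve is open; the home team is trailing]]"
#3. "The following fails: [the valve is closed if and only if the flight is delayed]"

3

#1: Parsed as (~D -> M) nand (H -> (~S | D))

~D = ~F = T
~D -> M = T -> F = F
~S = ~F = T
~S | D = T | F = T
H -> (~S | D) = T -> T = T
(~D -> M) nand (H -> (~S | D)) = F nand T = T
So #1 is true.

#2: In symbols: (~S -> ((~H | M) & (D nand ~H))) -> ~H

~S = ~F = T
~H = ~T = F
~H | M = F | F = F
~H = ~T = F
D nand ~H = F nand F = T
(~H | M) & (D nand ~H) = F & T = F
~S -> ((~H | M) & (D nand ~H)) = T -> F = F
~H = ~T = F
(~S -> ((~H | M) & (D nand ~H))) -> ~H = F -> F = T
Thus #2 is true.

#3: Parsed as ~(~D <-> M)

~D = ~F = T
~D <-> M = T <-> F = F
~(~D <-> M) = ~F = T
Thus #3 is true.

True statements: 3 (#1, #2, #3).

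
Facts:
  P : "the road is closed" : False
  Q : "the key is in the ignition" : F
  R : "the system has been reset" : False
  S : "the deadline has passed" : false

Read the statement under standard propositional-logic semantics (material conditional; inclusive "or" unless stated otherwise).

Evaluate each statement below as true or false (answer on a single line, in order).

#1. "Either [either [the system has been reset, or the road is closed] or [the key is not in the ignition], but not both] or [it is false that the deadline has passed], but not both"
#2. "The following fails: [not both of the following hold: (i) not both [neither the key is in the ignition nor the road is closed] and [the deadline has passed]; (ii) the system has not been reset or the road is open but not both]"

#1: This is ((R ∨ P) ⊕ ¬Q) ⊕ ¬S.

R ∨ P = F ∨ F = F
¬Q = ¬F = T
(R ∨ P) ⊕ ¬Q = F ⊕ T = T
¬S = ¬F = T
((R ∨ P) ⊕ ¬Q) ⊕ ¬S = T ⊕ T = F
So #1 is false.

#2: This is ¬(((Q ↓ P) ↑ S) ↑ (¬R ⊕ ¬P)).

Q ↓ P = F ↓ F = T
(Q ↓ P) ↑ S = T ↑ F = T
¬R = ¬F = T
¬P = ¬F = T
¬R ⊕ ¬P = T ⊕ T = F
((Q ↓ P) ↑ S) ↑ (¬R ⊕ ¬P) = T ↑ F = T
¬(((Q ↓ P) ↑ S) ↑ (¬R ⊕ ¬P)) = ¬T = F
Thus #2 is false.

#1 F; #2 F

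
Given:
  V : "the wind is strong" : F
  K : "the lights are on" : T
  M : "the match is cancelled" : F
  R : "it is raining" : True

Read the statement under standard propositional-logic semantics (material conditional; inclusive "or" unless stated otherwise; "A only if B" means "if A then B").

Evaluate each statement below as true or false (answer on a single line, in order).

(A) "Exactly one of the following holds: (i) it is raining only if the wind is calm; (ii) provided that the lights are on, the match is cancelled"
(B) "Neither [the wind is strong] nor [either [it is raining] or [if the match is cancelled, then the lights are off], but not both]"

(A) T / (B) T

(A): In symbols: (R -> not V) xor (K -> M)

not V = not False = True
R -> not V = True -> True = True
K -> M = True -> False = False
(R -> not V) xor (K -> M) = True xor False = True
Hence (A) is true.

(B): In symbols: V nor (R xor (M -> not K))

not K = not True = False
M -> not K = False -> False = True
R xor (M -> not K) = True xor True = False
V nor (R xor (M -> not K)) = False nor False = True
So (B) is true.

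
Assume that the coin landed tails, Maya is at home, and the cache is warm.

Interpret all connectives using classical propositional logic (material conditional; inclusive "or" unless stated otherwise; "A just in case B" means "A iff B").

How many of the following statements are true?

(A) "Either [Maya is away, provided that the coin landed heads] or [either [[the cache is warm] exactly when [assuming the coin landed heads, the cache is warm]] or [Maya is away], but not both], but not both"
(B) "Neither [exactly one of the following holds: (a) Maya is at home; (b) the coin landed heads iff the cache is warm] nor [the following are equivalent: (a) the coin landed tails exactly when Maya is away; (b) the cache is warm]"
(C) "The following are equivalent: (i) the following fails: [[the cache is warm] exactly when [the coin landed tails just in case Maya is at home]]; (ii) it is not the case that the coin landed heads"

0

Let R = "the coin landed heads" (False), S = "Maya is at home" (True), N = "the cache is warm" (True).

(A): Formalization: (R -> not S) xor ((N iff (R -> N)) xor not S)

not S = not True = False
R -> not S = False -> False = True
R -> N = False -> True = True
N iff (R -> N) = True iff True = True
not S = not True = False
(N iff (R -> N)) xor not S = True xor False = True
(R -> not S) xor ((N iff (R -> N)) xor not S) = True xor True = False
So (A) is false.

(B): This is (S xor (R iff N)) nor ((not R iff not S) iff N).

R iff N = False iff True = False
S xor (R iff N) = True xor False = True
not R = not False = True
not S = not True = False
not R iff not S = True iff False = False
(not R iff not S) iff N = False iff True = False
(S xor (R iff N)) nor ((not R iff not S) iff N) = True nor False = False
Thus (B) is false.

(C): Parsed as not (N iff (not R iff S)) iff not R

not R = not False = True
not R iff S = True iff True = True
N iff (not R iff S) = True iff True = True
not (N iff (not R iff S)) = not True = False
not R = not False = True
not (N iff (not R iff S)) iff not R = False iff True = False
Hence (C) is false.

0 of the 3 statements are true (none).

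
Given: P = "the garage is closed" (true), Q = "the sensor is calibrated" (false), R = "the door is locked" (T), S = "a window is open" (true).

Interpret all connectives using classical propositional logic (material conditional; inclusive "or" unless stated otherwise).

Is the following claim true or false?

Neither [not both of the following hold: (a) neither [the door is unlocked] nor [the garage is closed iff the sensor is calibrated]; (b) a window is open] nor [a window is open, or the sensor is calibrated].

Formalization: ((~R nor (P <-> Q)) nand S) nor (S | Q)

~R = ~T = F
P <-> Q = T <-> F = F
~R nor (P <-> Q) = F nor F = T
(~R nor (P <-> Q)) nand S = T nand T = F
S | Q = T | F = T
((~R nor (P <-> Q)) nand S) nor (S | Q) = F nor T = F

False.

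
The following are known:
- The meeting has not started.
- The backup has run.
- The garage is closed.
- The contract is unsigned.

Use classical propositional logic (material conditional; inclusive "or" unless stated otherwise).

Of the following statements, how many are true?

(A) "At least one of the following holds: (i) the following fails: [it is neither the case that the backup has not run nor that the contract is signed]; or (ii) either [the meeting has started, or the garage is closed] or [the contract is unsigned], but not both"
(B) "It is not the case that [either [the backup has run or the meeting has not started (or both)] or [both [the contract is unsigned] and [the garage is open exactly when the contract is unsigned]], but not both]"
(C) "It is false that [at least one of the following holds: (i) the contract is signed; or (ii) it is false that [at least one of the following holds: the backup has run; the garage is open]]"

1

Let Q = "the backup has run" (True), S = "the contract is signed" (False), P = "the meeting has started" (False), R = "the garage is closed" (True).

(A): This is not (not Q nor S) or ((P or R) xor not S).

not Q = not True = False
not Q nor S = False nor False = True
not (not Q nor S) = not True = False
P or R = False or True = True
not S = not False = True
(P or R) xor not S = True xor True = False
not (not Q nor S) or ((P or R) xor not S) = False or False = False
So (A) is false.

(B): Formalization: not ((Q or not P) xor (not S and (not R iff not S)))

not P = not False = True
Q or not P = True or True = True
not S = not False = True
not R = not True = False
not S = not False = True
not R iff not S = False iff True = False
not S and (not R iff not S) = True and False = False
(Q or not P) xor (not S and (not R iff not S)) = True xor False = True
not ((Q or not P) xor (not S and (not R iff not S))) = not True = False
Thus (B) is false.

(C): In symbols: not (S or not (Q or not R))

not R = not True = False
Q or not R = True or False = True
not (Q or not R) = not True = False
S or not (Q or not R) = False or False = False
not (S or not (Q or not R)) = not False = True
Thus (C) is true.

Count: 1.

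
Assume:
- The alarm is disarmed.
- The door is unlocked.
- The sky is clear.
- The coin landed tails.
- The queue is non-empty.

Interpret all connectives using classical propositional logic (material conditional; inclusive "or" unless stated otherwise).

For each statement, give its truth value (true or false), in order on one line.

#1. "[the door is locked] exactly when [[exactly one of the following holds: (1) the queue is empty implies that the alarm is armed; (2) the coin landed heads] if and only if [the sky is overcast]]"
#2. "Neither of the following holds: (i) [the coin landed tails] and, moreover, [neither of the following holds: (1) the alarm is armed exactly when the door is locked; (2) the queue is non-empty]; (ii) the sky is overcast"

#1 T; #2 T

Let N = "the door is locked" (False), R = "the queue is empty" (False), V = "the alarm is armed" (False), U = "the coin landed heads" (False), P = "the sky is overcast" (False).

#1: Parsed as N iff (((R -> V) xor U) iff P)

R -> V = False -> False = True
(R -> V) xor U = True xor False = True
((R -> V) xor U) iff P = True iff False = False
N iff (((R -> V) xor U) iff P) = False iff False = True
Hence #1 is true.

#2: Formalization: (not U and ((V iff N) nor not R)) nor P

not U = not False = True
V iff N = False iff False = True
not R = not False = True
(V iff N) nor not R = True nor True = False
not U and ((V iff N) nor not R) = True and False = False
(not U and ((V iff N) nor not R)) nor P = False nor False = True
Hence #2 is true.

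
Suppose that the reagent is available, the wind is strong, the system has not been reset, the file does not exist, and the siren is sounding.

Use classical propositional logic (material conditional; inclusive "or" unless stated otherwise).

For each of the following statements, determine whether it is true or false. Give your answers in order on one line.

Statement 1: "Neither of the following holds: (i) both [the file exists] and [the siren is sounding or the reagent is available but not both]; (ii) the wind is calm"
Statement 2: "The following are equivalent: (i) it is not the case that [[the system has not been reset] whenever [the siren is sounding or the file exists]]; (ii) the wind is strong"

Let H = "the file exists" (F), S = "the siren is sounding" (T), N = "the reagent is available" (T), M = "the wind is strong" (T), Q = "the system has been reset" (F).

Statement 1: This is (H & (S xor N)) nor ~M.

S xor N = T xor T = F
H & (S xor N) = F & F = F
~M = ~T = F
(H & (S xor N)) nor ~M = F nor F = T
So Statement 1 is true.

Statement 2: This is ~((S | H) -> ~Q) <-> M.

S | H = T | F = T
~Q = ~F = T
(S | H) -> ~Q = T -> T = T
~((S | H) -> ~Q) = ~T = F
~((S | H) -> ~Q) <-> M = F <-> T = F
Hence Statement 2 is false.

Statement 1 true, Statement 2 false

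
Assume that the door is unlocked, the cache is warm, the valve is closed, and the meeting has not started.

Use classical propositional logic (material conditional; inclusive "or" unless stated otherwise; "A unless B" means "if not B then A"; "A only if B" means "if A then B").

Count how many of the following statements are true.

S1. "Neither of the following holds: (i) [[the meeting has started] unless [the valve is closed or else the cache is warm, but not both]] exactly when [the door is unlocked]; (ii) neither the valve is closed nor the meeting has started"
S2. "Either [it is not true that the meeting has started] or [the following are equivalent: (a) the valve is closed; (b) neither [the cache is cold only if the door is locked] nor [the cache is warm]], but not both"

2

Let V = "the meeting has started" (F), R = "the valve is open" (F), K = "the cache is warm" (T), L = "the door is locked" (F).

S1: In symbols: ((V ∨ (¬R ⊕ K)) ↔ ¬L) ↓ (¬R ↓ V)

¬R = ¬F = T
¬R ⊕ K = T ⊕ T = F
V ∨ (¬R ⊕ K) = F ∨ F = F
¬L = ¬F = T
(V ∨ (¬R ⊕ K)) ↔ ¬L = F ↔ T = F
¬R = ¬F = T
¬R ↓ V = T ↓ F = F
((V ∨ (¬R ⊕ K)) ↔ ¬L) ↓ (¬R ↓ V) = F ↓ F = T
Hence S1 is true.

S2: Parsed as ¬V ⊕ (¬R ↔ ((¬K → L) ↓ K))

¬V = ¬F = T
¬R = ¬F = T
¬K = ¬T = F
¬K → L = F → F = T
(¬K → L) ↓ K = T ↓ T = F
¬R ↔ ((¬K → L) ↓ K) = T ↔ F = F
¬V ⊕ (¬R ↔ ((¬K → L) ↓ K)) = T ⊕ F = T
So S2 is true.

2 of the 2 statements are true.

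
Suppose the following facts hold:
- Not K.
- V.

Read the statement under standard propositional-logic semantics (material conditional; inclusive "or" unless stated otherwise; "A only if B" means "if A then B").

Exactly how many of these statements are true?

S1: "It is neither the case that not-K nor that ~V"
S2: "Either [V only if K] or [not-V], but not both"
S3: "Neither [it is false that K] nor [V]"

S1: In symbols: not K nor not V

not K = not False = True
not V = not True = False
not K nor not V = True nor False = False
Thus S1 is false.

S2: Formalization: (V -> K) xor not V

V -> K = True -> False = False
not V = not True = False
(V -> K) xor not V = False xor False = False
Thus S2 is false.

S3: In symbols: not K nor V

not K = not False = True
not K nor V = True nor True = False
So S3 is false.

True statements: 0 (none).

0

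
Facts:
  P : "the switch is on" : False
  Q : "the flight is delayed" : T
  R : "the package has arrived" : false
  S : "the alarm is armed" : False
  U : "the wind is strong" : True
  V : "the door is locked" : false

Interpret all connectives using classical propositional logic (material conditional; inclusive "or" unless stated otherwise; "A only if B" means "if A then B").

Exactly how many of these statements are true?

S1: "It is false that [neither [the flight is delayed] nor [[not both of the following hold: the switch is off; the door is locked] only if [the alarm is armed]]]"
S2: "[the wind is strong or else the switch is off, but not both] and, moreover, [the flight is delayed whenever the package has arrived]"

1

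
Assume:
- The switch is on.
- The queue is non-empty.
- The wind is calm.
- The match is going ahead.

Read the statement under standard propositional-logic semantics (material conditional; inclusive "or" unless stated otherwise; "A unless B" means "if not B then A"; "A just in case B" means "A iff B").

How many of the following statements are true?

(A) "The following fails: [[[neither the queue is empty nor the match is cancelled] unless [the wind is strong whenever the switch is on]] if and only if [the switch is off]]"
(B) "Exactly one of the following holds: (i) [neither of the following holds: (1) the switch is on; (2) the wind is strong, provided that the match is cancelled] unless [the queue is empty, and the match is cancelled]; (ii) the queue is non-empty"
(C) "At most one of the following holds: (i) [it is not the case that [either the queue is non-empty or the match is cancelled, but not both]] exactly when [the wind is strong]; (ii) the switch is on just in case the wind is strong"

3

Let Q = "the queue is empty" (False), M = "the match is cancelled" (False), U = "the switch is on" (True), D = "the wind is strong" (False).

(A): Parsed as not (((Q nor M) or (U -> D)) iff not U)

Q nor M = False nor False = True
U -> D = True -> False = False
(Q nor M) or (U -> D) = True or False = True
not U = not True = False
((Q nor M) or (U -> D)) iff not U = True iff False = False
not (((Q nor M) or (U -> D)) iff not U) = not False = True
So (A) is true.

(B): Formalization: ((U nor (M -> D)) or (Q and M)) xor not Q

M -> D = False -> False = True
U nor (M -> D) = True nor True = False
Q and M = False and False = False
(U nor (M -> D)) or (Q and M) = False or False = False
not Q = not False = True
((U nor (M -> D)) or (Q and M)) xor not Q = False xor True = True
Hence (B) is true.

(C): This is (not (not Q xor M) iff D) nand (U iff D).

not Q = not False = True
not Q xor M = True xor False = True
not (not Q xor M) = not True = False
not (not Q xor M) iff D = False iff False = True
U iff D = True iff False = False
(not (not Q xor M) iff D) nand (U iff D) = True nand False = True
Thus (C) is true.

Count: 3.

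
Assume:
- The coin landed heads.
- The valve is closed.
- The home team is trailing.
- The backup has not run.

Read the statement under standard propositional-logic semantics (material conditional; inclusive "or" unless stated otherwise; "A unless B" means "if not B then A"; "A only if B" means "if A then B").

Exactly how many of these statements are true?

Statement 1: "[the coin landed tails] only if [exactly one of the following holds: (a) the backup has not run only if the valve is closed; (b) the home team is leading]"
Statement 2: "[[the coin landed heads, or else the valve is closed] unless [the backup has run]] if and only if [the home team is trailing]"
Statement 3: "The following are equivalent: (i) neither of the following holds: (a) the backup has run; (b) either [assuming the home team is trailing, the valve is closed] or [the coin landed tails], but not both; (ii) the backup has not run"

2

Let W = "the coin landed heads" (T), M = "the backup has run" (F), R = "the valve is open" (F), L = "the home team is leading" (F).

Statement 1: Formalization: ~W -> ((~M -> ~R) xor L)

~W = ~T = F
~M = ~F = T
~R = ~F = T
~M -> ~R = T -> T = T
(~M -> ~R) xor L = T xor F = T
~W -> ((~M -> ~R) xor L) = F -> T = T
Thus Statement 1 is true.

Statement 2: Parsed as ((W | ~R) | M) <-> ~L

~R = ~F = T
W | ~R = T | T = T
(W | ~R) | M = T | F = T
~L = ~F = T
((W | ~R) | M) <-> ~L = T <-> T = T
Hence Statement 2 is true.

Statement 3: Parsed as (M nor ((~L -> ~R) xor ~W)) <-> ~M

~L = ~F = T
~R = ~F = T
~L -> ~R = T -> T = T
~W = ~T = F
(~L -> ~R) xor ~W = T xor F = T
M nor ((~L -> ~R) xor ~W) = F nor T = F
~M = ~F = T
(M nor ((~L -> ~R) xor ~W)) <-> ~M = F <-> T = F
So Statement 3 is false.

Count: 2.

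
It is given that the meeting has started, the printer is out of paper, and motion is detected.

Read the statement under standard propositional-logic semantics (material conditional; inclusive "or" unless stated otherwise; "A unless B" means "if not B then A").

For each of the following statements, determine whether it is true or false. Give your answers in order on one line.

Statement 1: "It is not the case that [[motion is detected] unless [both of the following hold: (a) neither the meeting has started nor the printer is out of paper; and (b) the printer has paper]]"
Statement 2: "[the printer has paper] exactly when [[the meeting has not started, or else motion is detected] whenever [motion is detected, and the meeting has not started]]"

Statement 1 false; Statement 2 false

Let R = "motion is detected" (T), P = "the meeting has started" (T), Q = "the printer has paper" (F).

Statement 1: Parsed as ~(R | ((P nor ~Q) & Q))

~Q = ~F = T
P nor ~Q = T nor T = F
(P nor ~Q) & Q = F & F = F
R | ((P nor ~Q) & Q) = T | F = T
~(R | ((P nor ~Q) & Q)) = ~T = F
Hence Statement 1 is false.

Statement 2: Formalization: Q <-> ((R & ~P) -> (~P | R))

~P = ~T = F
R & ~P = T & F = F
~P = ~T = F
~P | R = F | T = T
(R & ~P) -> (~P | R) = F -> T = T
Q <-> ((R & ~P) -> (~P | R)) = F <-> T = F
So Statement 2 is false.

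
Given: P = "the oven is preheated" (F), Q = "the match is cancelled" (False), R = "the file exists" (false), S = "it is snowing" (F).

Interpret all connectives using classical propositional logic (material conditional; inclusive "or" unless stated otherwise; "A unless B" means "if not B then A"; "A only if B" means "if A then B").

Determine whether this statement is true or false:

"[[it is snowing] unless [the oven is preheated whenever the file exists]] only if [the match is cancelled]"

The statement is false.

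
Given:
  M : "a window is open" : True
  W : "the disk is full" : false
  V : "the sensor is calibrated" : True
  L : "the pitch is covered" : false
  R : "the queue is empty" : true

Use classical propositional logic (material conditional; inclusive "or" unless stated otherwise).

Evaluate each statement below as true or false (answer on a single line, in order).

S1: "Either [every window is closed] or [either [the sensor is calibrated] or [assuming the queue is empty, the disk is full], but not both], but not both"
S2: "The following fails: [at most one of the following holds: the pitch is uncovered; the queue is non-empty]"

S1 T; S2 F

S1: This is ¬M ⊕ (V ⊕ (R → W)).

¬M = ¬T = F
R → W = T → F = F
V ⊕ (R → W) = T ⊕ F = T
¬M ⊕ (V ⊕ (R → W)) = F ⊕ T = T
Thus S1 is true.

S2: Parsed as ¬(¬L ↑ ¬R)

¬L = ¬F = T
¬R = ¬T = F
¬L ↑ ¬R = T ↑ F = T
¬(¬L ↑ ¬R) = ¬T = F
Thus S2 is false.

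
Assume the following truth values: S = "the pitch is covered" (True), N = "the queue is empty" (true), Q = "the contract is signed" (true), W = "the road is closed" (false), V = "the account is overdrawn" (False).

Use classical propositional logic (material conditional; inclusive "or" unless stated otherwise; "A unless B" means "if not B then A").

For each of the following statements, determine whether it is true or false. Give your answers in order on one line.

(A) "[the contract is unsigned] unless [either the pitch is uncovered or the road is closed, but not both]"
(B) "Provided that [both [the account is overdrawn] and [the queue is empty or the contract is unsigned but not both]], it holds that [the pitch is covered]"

(A) False / (B) True

(A): In symbols: ~Q | (~S xor W)

~Q = ~T = F
~S = ~T = F
~S xor W = F xor F = F
~Q | (~S xor W) = F | F = F
Thus (A) is false.

(B): In symbols: (V & (N xor ~Q)) -> S

~Q = ~T = F
N xor ~Q = T xor F = T
V & (N xor ~Q) = F & T = F
(V & (N xor ~Q)) -> S = F -> T = T
Hence (B) is true.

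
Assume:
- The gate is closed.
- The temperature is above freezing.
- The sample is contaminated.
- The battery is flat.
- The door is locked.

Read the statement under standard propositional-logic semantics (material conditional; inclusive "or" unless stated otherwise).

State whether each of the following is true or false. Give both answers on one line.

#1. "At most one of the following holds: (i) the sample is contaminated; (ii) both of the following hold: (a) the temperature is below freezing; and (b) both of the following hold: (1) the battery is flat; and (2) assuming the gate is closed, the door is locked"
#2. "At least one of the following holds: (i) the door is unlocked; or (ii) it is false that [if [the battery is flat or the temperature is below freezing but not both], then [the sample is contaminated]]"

Let R = "the sample is contaminated" (T), Q = "the temperature is below freezing" (F), S = "the battery is charged" (F), P = "the gate is open" (F), U = "the door is locked" (T).

#1: In symbols: R nand (Q & (~S & (~P -> U)))

~S = ~F = T
~P = ~F = T
~P -> U = T -> T = T
~S & (~P -> U) = T & T = T
Q & (~S & (~P -> U)) = F & T = F
R nand (Q & (~S & (~P -> U))) = T nand F = T
Hence #1 is true.

#2: Formalization: ~U | ~((~S xor Q) -> R)

~U = ~T = F
~S = ~F = T
~S xor Q = T xor F = T
(~S xor Q) -> R = T -> T = T
~((~S xor Q) -> R) = ~T = F
~U | ~((~S xor Q) -> R) = F | F = F
Thus #2 is false.

#1 T, #2 F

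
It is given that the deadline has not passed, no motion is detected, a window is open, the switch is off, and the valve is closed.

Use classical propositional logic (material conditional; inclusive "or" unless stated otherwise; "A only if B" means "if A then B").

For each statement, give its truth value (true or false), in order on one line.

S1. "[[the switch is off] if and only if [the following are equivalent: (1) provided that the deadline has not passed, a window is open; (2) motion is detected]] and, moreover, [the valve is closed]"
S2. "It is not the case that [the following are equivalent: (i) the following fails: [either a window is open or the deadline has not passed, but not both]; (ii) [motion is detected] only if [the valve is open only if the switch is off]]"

S1 false, S2 false

Let S = "the switch is on" (F), P = "the deadline has passed" (F), R = "a window is open" (T), Q = "motion is detected" (F), U = "the valve is open" (F).

S1: In symbols: (~S <-> ((~P -> R) <-> Q)) & ~U

~S = ~F = T
~P = ~F = T
~P -> R = T -> T = T
(~P -> R) <-> Q = T <-> F = F
~S <-> ((~P -> R) <-> Q) = T <-> F = F
~U = ~F = T
(~S <-> ((~P -> R) <-> Q)) & ~U = F & T = F
Thus S1 is false.

S2: Formalization: ~(~(R xor ~P) <-> (Q -> (U -> ~S)))

~P = ~F = T
R xor ~P = T xor T = F
~(R xor ~P) = ~F = T
~S = ~F = T
U -> ~S = F -> T = T
Q -> (U -> ~S) = F -> T = T
~(R xor ~P) <-> (Q -> (U -> ~S)) = T <-> T = T
~(~(R xor ~P) <-> (Q -> (U -> ~S))) = ~T = F
Thus S2 is false.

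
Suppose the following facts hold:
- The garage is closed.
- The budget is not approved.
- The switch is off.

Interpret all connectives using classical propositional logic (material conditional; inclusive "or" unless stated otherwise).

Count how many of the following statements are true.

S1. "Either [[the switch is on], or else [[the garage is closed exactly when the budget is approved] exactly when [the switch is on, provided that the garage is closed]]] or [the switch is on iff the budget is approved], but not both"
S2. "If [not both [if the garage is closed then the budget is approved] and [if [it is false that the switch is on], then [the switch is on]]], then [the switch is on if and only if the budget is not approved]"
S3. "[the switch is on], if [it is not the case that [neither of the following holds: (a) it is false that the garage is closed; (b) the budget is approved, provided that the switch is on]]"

0

Let Q = "the switch is on" (False), D = "the garage is closed" (True), H = "the budget is approved" (False).

S1: Parsed as (Q or ((D iff H) iff (D -> Q))) xor (Q iff H)

D iff H = True iff False = False
D -> Q = True -> False = False
(D iff H) iff (D -> Q) = False iff False = True
Q or ((D iff H) iff (D -> Q)) = False or True = True
Q iff H = False iff False = True
(Q or ((D iff H) iff (D -> Q))) xor (Q iff H) = True xor True = False
Hence S1 is false.

S2: Parsed as ((D -> H) nand (not Q -> Q)) -> (Q iff not H)

D -> H = True -> False = False
not Q = not False = True
not Q -> Q = True -> False = False
(D -> H) nand (not Q -> Q) = False nand False = True
not H = not False = True
Q iff not H = False iff True = False
((D -> H) nand (not Q -> Q)) -> (Q iff not H) = True -> False = False
Hence S2 is false.

S3: In symbols: not (not D nor (Q -> H)) -> Q

not D = not True = False
Q -> H = False -> False = True
not D nor (Q -> H) = False nor True = False
not (not D nor (Q -> H)) = not False = True
not (not D nor (Q -> H)) -> Q = True -> False = False
Hence S3 is false.

Count: 0.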